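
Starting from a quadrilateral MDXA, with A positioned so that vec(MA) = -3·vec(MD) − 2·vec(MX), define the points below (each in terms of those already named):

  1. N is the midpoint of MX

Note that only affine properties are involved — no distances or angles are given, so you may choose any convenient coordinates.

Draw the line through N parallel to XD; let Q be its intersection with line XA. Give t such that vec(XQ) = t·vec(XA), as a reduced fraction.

t = 1/12

Assign M = (0, 0), D = (1, 0), X = (0, 1), A = (-3, -2) — the answer is frame-independent, so this choice is without loss of generality.
1. N is the midpoint of MX ⇒ N = (0, 1/2)
through N parallel to XD: direction (1, -1); meets XA at Q = (-1/4, 3/4)
Q = X + t·(A−X) with t = 1/12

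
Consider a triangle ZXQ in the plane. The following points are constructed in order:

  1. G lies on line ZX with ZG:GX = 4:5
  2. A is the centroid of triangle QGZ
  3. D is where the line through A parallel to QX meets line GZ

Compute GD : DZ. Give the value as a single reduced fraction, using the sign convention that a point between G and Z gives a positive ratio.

Set Z = (0, 0), X = (1, 0), Q = (0, 1); any affine frame gives the same invariant.
1. G lies on line ZX with ZG:GX = 4:5 ⇒ G = (4/9, 0)
2. A is the centroid of triangle QGZ ⇒ A = (4/27, 1/3)
3. D is where the line through A parallel to QX meets line GZ ⇒ D = (13/27, 0)
D = G + t·(Z−G) with t = -1/12, so GD:DZ = t:(1−t) = -1/12:13/12

GD:DZ = -1/13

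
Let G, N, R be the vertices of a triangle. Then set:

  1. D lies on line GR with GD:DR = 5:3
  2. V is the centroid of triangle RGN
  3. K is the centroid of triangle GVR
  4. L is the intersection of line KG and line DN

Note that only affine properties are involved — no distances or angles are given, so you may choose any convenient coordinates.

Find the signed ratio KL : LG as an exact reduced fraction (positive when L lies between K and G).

KL:LG = -8/45

Assign G = (0, 0), N = (1, 0), R = (0, 1) — the answer is frame-independent, so this choice is without loss of generality.
1. D lies on line GR with GD:DR = 5:3 ⇒ D = (0, 5/8)
2. V is the centroid of triangle RGN ⇒ V = (1/3, 1/3)
3. K is the centroid of triangle GVR ⇒ K = (1/9, 4/9)
4. L is the intersection of line KG and line DN ⇒ L = (5/37, 20/37)
L = K + t·(G−K) with t = -8/37, so KL:LG = t:(1−t) = -8/37:45/37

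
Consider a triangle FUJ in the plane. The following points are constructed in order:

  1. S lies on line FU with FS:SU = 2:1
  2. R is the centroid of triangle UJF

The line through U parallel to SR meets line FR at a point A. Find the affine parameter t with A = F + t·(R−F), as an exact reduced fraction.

t = 3/2

Choose coordinates F = (0, 0), U = (1, 0), J = (0, 1).
1. S lies on line FU with FS:SU = 2:1 ⇒ S = (2/3, 0)
2. R is the centroid of triangle UJF ⇒ R = (1/3, 1/3)
through U parallel to SR: direction (-1/3, 1/3); meets FR at A = (1/2, 1/2)
A = F + t·(R−F) with t = 3/2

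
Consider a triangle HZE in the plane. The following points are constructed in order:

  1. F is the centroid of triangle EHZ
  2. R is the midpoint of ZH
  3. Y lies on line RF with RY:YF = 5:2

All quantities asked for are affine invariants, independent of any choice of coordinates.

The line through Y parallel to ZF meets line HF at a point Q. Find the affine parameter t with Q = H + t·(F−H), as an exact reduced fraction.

t = 6/7

Assign H = (0, 0), Z = (1, 0), E = (0, 1) — the answer is frame-independent, so this choice is without loss of generality.
1. F is the centroid of triangle EHZ ⇒ F = (1/3, 1/3)
2. R is the midpoint of ZH ⇒ R = (1/2, 0)
3. Y lies on line RF with RY:YF = 5:2 ⇒ Y = (8/21, 5/21)
through Y parallel to ZF: direction (-2/3, 1/3); meets HF at Q = (2/7, 2/7)
Q = H + t·(F−H) with t = 6/7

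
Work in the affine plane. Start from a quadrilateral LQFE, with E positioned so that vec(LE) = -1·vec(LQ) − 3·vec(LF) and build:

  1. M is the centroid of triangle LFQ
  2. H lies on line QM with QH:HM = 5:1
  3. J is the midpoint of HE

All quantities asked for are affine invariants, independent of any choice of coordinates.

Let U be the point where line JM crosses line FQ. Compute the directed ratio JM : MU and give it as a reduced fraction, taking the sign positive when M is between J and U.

Assign L = (0, 0), Q = (1, 0), F = (0, 1), E = (-1, -3) — the answer is frame-independent, so this choice is without loss of generality.
1. M is the centroid of triangle LFQ ⇒ M = (1/3, 1/3)
2. H lies on line QM with QH:HM = 5:1 ⇒ H = (4/9, 5/18)
3. J is the midpoint of HE ⇒ J = (-5/18, -49/36)
line JM meets FQ at U = (35/83, 48/83)
M = J + t·(U−J) with t = 83/95, so JM:MU = 83/95:12/95

JM:MU = 83/12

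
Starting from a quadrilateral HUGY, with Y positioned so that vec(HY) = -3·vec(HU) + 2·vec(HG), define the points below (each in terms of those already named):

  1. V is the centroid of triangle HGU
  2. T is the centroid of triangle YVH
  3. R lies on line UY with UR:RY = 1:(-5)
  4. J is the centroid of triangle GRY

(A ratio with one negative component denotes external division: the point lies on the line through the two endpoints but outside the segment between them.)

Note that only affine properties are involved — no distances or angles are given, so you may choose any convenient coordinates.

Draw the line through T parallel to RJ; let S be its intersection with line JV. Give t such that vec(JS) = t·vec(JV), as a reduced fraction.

t = 47/15

Choose coordinates H = (0, 0), U = (1, 0), G = (0, 1), Y = (-3, 2).
1. V is the centroid of triangle HGU ⇒ V = (1/3, 1/3)
2. T is the centroid of triangle YVH ⇒ T = (-8/9, 7/9)
3. R lies on line UY with UR:RY = 1:(-5) ⇒ R = (2, -1/2)
4. J is the centroid of triangle GRY ⇒ J = (-1/3, 5/6)
through T parallel to RJ: direction (-7/3, 4/3); meets JV at S = (79/45, -11/15)
S = J + t·(V−J) with t = 47/15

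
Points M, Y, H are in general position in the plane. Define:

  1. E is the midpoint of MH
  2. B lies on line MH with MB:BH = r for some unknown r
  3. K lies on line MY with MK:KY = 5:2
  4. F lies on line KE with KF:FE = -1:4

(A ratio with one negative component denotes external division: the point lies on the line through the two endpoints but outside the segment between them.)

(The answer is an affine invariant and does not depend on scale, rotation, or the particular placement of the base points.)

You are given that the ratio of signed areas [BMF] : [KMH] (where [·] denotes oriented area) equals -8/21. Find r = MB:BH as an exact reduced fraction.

r = 2/5

Assign M = (0, 0), Y = (1, 0), H = (0, 1) — the answer is frame-independent, so this choice is without loss of generality.
1. E is the midpoint of MH ⇒ E = (0, 1/2)
2. With MB:BH = r, write λ = r/(r+1) so B = M + λ·(H−M); B is affine-linear in λ
3. K lies on line MY with MK:KY = 5:2 ⇒ K = (5/7, 0)
4. F lies on line KE with KF:FE = -1:4 ⇒ F = (20/21, -1/6)
Every point depending on B is an affine combination of B and λ-independent points, so each such coordinate is linear in λ; the λ² term in each signed area is a multiple of (H−M)×(H−M) = 0, so 2·[BMF] and 2·[KMH] are each linear in λ. Evaluating at λ=0 and λ=1:
  2·[BMF] = 20/21·λ,   2·[KMH] = -5/7
So [BMF]:[KMH] = (20/21·λ) / (-5/7). Setting this equal to -8/21:
  20/21·λ = -8/21·(-5/7)  ⇒  λ = 2/7
Then r = λ/(1−λ) = (2/7)/(5/7) = 2/5. Check: with r = 2/5, B = (0, 2/7) and [BMF]:[KMH] = -8/21 as required.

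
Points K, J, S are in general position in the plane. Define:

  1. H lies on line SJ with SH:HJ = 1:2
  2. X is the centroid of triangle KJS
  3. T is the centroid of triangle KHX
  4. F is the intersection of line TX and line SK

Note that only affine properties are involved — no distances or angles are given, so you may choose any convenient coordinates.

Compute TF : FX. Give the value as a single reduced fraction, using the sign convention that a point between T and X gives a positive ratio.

Set K = (0, 0), J = (1, 0), S = (0, 1); any affine frame gives the same invariant.
1. H lies on line SJ with SH:HJ = 1:2 ⇒ H = (1/3, 2/3)
2. X is the centroid of triangle KJS ⇒ X = (1/3, 1/3)
3. T is the centroid of triangle KHX ⇒ T = (2/9, 1/3)
4. F is the intersection of line TX and line SK ⇒ F = (0, 1/3)
F = T + t·(X−T) with t = -2, so TF:FX = t:(1−t) = -2:3

TF:FX = -2/3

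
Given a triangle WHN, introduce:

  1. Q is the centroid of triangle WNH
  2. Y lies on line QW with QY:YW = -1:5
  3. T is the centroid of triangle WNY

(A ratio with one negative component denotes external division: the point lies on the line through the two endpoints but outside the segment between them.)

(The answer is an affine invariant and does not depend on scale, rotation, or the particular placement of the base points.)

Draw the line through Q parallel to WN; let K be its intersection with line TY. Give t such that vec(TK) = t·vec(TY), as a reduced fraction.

t = 7/10

Choose coordinates W = (0, 0), H = (1, 0), N = (0, 1).
1. Q is the centroid of triangle WNH ⇒ Q = (1/3, 1/3)
2. Y lies on line QW with QY:YW = -1:5 ⇒ Y = (5/12, 5/12)
3. T is the centroid of triangle WNY ⇒ T = (5/36, 17/36)
through Q parallel to WN: direction (0, 1); meets TY at K = (1/3, 13/30)
K = T + t·(Y−T) with t = 7/10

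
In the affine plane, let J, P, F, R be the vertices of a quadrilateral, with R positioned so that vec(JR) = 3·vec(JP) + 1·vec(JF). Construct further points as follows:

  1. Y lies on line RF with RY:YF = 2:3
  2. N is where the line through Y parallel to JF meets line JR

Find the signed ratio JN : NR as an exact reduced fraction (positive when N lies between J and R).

Work in coordinates with J = (0, 0), P = (1, 0), F = (0, 1), R = (3, 1).
1. Y lies on line RF with RY:YF = 2:3 ⇒ Y = (9/5, 1)
2. N is where the line through Y parallel to JF meets line JR ⇒ N = (9/5, 3/5)
N = J + t·(R−J) with t = 3/5, so JN:NR = t:(1−t) = 3/5:2/5

JN:NR = 3/2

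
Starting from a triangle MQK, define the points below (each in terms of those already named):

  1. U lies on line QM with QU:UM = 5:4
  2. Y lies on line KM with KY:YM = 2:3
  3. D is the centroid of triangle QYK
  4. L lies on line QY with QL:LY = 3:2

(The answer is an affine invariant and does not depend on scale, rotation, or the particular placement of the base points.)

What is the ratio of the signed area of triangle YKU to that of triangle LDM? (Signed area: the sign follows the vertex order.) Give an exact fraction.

Choose coordinates M = (0, 0), Q = (1, 0), K = (0, 1).
1. U lies on line QM with QU:UM = 5:4 ⇒ U = (4/9, 0)
2. Y lies on line KM with KY:YM = 2:3 ⇒ Y = (0, 3/5)
3. D is the centroid of triangle QYK ⇒ D = (1/3, 8/15)
4. L lies on line QY with QL:LY = 3:2 ⇒ L = (2/5, 9/25)
2·[YKU] = -8/45, 2·[LDM] = 7/75
[YKU]:[LDM] = -8/45:7/75 = -40/21

[YKU]:[LDM] = -40/21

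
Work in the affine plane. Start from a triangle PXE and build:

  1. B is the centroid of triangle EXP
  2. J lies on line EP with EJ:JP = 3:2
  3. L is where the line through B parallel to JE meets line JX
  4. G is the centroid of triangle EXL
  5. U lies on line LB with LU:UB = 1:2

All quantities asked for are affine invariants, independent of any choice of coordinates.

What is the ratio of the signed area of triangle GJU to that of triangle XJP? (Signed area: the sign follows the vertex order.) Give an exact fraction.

Set P = (0, 0), X = (1, 0), E = (0, 1); any affine frame gives the same invariant.
1. B is the centroid of triangle EXP ⇒ B = (1/3, 1/3)
2. J lies on line EP with EJ:JP = 3:2 ⇒ J = (0, 2/5)
3. L is where the line through B parallel to JE meets line JX ⇒ L = (1/3, 4/15)
4. G is the centroid of triangle EXL ⇒ G = (4/9, 19/45)
5. U lies on line LB with LU:UB = 1:2 ⇒ U = (1/3, 13/45)
2·[GJU] = 23/405, 2·[XJP] = 2/5
[GJU]:[XJP] = 23/405:2/5 = 23/162

[GJU]:[XJP] = 23/162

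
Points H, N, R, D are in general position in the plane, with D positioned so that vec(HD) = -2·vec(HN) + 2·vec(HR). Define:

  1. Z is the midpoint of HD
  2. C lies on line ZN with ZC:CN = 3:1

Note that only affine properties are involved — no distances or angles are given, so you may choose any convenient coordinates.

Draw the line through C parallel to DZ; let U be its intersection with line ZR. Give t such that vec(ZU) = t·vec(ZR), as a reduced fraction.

Assign H = (0, 0), N = (1, 0), R = (0, 1), D = (-2, 2) — the answer is frame-independent, so this choice is without loss of generality.
1. Z is the midpoint of HD ⇒ Z = (-1, 1)
2. C lies on line ZN with ZC:CN = 3:1 ⇒ C = (1/2, 1/4)
through C parallel to DZ: direction (1, -1); meets ZR at U = (-1/4, 1)
U = Z + t·(R−Z) with t = 3/4

t = 3/4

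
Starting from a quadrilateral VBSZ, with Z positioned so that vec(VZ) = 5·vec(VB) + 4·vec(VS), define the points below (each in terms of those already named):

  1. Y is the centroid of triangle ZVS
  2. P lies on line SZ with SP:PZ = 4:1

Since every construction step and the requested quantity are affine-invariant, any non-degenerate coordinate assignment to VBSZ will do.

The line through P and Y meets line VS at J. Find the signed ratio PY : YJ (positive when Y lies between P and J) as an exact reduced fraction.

Choose coordinates V = (0, 0), B = (1, 0), S = (0, 1), Z = (5, 4).
1. Y is the centroid of triangle ZVS ⇒ Y = (5/3, 5/3)
2. P lies on line SZ with SP:PZ = 4:1 ⇒ P = (4, 17/5)
line PY meets VS at J = (0, 3/7)
Y = P + t·(J−P) with t = 7/12, so PY:YJ = 7/12:5/12

PY:YJ = 7/5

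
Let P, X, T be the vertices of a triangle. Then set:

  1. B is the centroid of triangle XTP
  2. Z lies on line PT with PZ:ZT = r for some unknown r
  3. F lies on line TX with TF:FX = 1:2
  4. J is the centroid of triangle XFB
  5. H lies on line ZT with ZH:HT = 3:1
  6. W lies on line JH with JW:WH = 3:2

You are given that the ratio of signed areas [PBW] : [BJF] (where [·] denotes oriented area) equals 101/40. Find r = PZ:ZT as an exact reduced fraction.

Choose coordinates P = (0, 0), X = (1, 0), T = (0, 1).
1. B is the centroid of triangle XTP ⇒ B = (1/3, 1/3)
2. With PZ:ZT = r, write λ = r/(r+1) so Z = P + λ·(T−P); Z is affine-linear in λ
3. F lies on line TX with TF:FX = 1:2 ⇒ F = (1/3, 2/3)
4. J is the centroid of triangle XFB ⇒ J = (5/9, 1/3)
5. H lies on line ZT with ZH:HT = 3:1 ⇒ H is an affine combination of earlier points and hence also affine-linear in λ
6. W lies on line JH with JW:WH = 3:2 ⇒ W is an affine combination of earlier points and hence also affine-linear in λ
Every point depending on Z is an affine combination of Z and λ-independent points, so each such coordinate is linear in λ; the λ² term in each signed area is a multiple of (T−P)×(T−P) = 0, so 2·[PBW] and 2·[BJF] are each linear in λ. Evaluating at λ=0 and λ=1:
  2·[PBW] = 1/20·λ + 13/108,   2·[BJF] = 2/27
So [PBW]:[BJF] = (1/20·λ + 13/108) / (2/27). Setting this equal to 101/40:
  1/20·λ + 13/108 = 101/40·(2/27)  ⇒  λ = 4/3
Then r = λ/(1−λ) = (4/3)/(-1/3) = -4. Check: with r = -4, Z = (0, 4/3) and [PBW]:[BJF] = 101/40 as required.

r = -4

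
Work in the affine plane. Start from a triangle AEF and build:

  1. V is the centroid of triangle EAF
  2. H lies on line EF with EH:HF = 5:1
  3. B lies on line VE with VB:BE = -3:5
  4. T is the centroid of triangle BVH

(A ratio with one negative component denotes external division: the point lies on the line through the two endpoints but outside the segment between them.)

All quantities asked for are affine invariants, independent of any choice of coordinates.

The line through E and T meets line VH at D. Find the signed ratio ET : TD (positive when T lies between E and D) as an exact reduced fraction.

Choose coordinates A = (0, 0), E = (1, 0), F = (0, 1).
1. V is the centroid of triangle EAF ⇒ V = (1/3, 1/3)
2. H lies on line EF with EH:HF = 5:1 ⇒ H = (1/6, 5/6)
3. B lies on line VE with VB:BE = -3:5 ⇒ B = (-2/3, 5/6)
4. T is the centroid of triangle BVH ⇒ T = (-1/18, 2/3)
line ET meets VH at D = (8/27, 4/9)
T = E + t·(D−E) with t = 3/2, so ET:TD = 3/2:-1/2

ET:TD = -3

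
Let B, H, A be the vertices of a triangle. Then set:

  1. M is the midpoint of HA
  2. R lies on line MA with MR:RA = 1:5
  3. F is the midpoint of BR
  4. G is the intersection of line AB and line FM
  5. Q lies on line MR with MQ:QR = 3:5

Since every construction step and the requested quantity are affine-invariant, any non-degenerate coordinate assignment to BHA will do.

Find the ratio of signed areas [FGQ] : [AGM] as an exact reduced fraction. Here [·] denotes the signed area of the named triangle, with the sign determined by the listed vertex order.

Work in coordinates with B = (0, 0), H = (1, 0), A = (0, 1).
1. M is the midpoint of HA ⇒ M = (1/2, 1/2)
2. R lies on line MA with MR:RA = 1:5 ⇒ R = (5/12, 7/12)
3. F is the midpoint of BR ⇒ F = (5/24, 7/24)
4. G is the intersection of line AB and line FM ⇒ G = (0, 1/7)
5. Q lies on line MR with MQ:QR = 3:5 ⇒ Q = (15/32, 17/32)
2·[FGQ] = -5/448, 2·[AGM] = 3/7
[FGQ]:[AGM] = -5/448:3/7 = -5/192

[FGQ]:[AGM] = -5/192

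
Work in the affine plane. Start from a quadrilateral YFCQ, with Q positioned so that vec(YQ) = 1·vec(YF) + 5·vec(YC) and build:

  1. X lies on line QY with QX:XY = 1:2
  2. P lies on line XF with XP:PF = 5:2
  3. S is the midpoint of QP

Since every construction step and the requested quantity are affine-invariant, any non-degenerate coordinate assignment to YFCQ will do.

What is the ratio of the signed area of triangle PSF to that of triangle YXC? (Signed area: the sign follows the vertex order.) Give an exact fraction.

Assign Y = (0, 0), F = (1, 0), C = (0, 1), Q = (1, 5) — the answer is frame-independent, so this choice is without loss of generality.
1. X lies on line QY with QX:XY = 1:2 ⇒ X = (2/3, 10/3)
2. P lies on line XF with XP:PF = 5:2 ⇒ P = (19/21, 20/21)
3. S is the midpoint of QP ⇒ S = (20/21, 125/42)
2·[PSF] = -5/21, 2·[YXC] = 2/3
[PSF]:[YXC] = -5/21:2/3 = -5/14

[PSF]:[YXC] = -5/14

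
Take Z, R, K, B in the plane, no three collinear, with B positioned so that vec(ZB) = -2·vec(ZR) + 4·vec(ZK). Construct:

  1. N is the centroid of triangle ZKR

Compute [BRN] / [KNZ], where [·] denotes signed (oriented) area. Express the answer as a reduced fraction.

Work in coordinates with Z = (0, 0), R = (1, 0), K = (0, 1), B = (-2, 4).
1. N is the centroid of triangle ZKR ⇒ N = (1/3, 1/3)
2·[BRN] = -5/3, 2·[KNZ] = -1/3
[BRN]:[KNZ] = -5/3:-1/3 = 5

[BRN]:[KNZ] = 5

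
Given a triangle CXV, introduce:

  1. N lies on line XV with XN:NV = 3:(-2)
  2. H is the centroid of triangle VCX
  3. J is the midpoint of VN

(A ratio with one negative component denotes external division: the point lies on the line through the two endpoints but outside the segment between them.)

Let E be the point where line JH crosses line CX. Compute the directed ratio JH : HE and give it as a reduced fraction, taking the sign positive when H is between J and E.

Set C = (0, 0), X = (1, 0), V = (0, 1); any affine frame gives the same invariant.
1. N lies on line XV with XN:NV = 3:(-2) ⇒ N = (-2, 3)
2. H is the centroid of triangle VCX ⇒ H = (1/3, 1/3)
3. J is the midpoint of VN ⇒ J = (-1, 2)
line JH meets CX at E = (3/5, 0)
H = J + t·(E−J) with t = 5/6, so JH:HE = 5/6:1/6

JH:HE = 5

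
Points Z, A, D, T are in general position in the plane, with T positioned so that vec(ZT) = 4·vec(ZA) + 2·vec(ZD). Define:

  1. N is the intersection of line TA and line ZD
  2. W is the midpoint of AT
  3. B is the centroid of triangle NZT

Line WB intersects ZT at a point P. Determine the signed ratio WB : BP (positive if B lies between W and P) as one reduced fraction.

WB:BP = 1/8

Work in coordinates with Z = (0, 0), A = (1, 0), D = (0, 1), T = (4, 2).
1. N is the intersection of line TA and line ZD ⇒ N = (0, -2/3)
2. W is the midpoint of AT ⇒ W = (5/2, 1)
3. B is the centroid of triangle NZT ⇒ B = (4/3, 4/9)
line WB meets ZT at P = (-8, -4)
B = W + t·(P−W) with t = 1/9, so WB:BP = 1/9:8/9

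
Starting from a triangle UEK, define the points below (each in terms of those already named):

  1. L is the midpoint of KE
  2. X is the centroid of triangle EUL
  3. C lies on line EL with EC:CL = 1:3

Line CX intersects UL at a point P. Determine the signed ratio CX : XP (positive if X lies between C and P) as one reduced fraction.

Assign U = (0, 0), E = (1, 0), K = (0, 1) — the answer is frame-independent, so this choice is without loss of generality.
1. L is the midpoint of KE ⇒ L = (1/2, 1/2)
2. X is the centroid of triangle EUL ⇒ X = (1/2, 1/6)
3. C lies on line EL with EC:CL = 1:3 ⇒ C = (7/8, 1/8)
line CX meets UL at P = (1/5, 1/5)
X = C + t·(P−C) with t = 5/9, so CX:XP = 5/9:4/9

CX:XP = 5/4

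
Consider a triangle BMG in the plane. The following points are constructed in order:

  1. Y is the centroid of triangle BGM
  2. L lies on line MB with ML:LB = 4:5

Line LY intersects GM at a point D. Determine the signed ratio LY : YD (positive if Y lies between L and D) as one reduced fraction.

Choose coordinates B = (0, 0), M = (1, 0), G = (0, 1).
1. Y is the centroid of triangle BGM ⇒ Y = (1/3, 1/3)
2. L lies on line MB with ML:LB = 4:5 ⇒ L = (5/9, 0)
line LY meets GM at D = (-1/3, 4/3)
Y = L + t·(D−L) with t = 1/4, so LY:YD = 1/4:3/4

LY:YD = 1/3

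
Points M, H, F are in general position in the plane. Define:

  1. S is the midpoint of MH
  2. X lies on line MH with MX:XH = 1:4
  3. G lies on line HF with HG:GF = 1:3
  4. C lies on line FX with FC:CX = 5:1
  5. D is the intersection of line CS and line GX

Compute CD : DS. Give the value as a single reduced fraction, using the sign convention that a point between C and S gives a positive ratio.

CD:DS = 4/3

Assign M = (0, 0), H = (1, 0), F = (0, 1) — the answer is frame-independent, so this choice is without loss of generality.
1. S is the midpoint of MH ⇒ S = (1/2, 0)
2. X lies on line MH with MX:XH = 1:4 ⇒ X = (1/5, 0)
3. G lies on line HF with HG:GF = 1:3 ⇒ G = (3/4, 1/4)
4. C lies on line FX with FC:CX = 5:1 ⇒ C = (1/6, 1/6)
5. D is the intersection of line CS and line GX ⇒ D = (5/14, 1/14)
D = C + t·(S−C) with t = 4/7, so CD:DS = t:(1−t) = 4/7:3/7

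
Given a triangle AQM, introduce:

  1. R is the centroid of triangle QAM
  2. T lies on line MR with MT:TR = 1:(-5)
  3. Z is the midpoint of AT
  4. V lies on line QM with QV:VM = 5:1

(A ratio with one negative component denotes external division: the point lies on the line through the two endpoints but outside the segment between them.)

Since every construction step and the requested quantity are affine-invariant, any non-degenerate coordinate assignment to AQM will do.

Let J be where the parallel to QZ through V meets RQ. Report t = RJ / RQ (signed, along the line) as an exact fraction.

t = 61/6

Choose coordinates A = (0, 0), Q = (1, 0), M = (0, 1).
1. R is the centroid of triangle QAM ⇒ R = (1/3, 1/3)
2. T lies on line MR with MT:TR = 1:(-5) ⇒ T = (-1/12, 7/6)
3. Z is the midpoint of AT ⇒ Z = (-1/24, 7/12)
4. V lies on line QM with QV:VM = 5:1 ⇒ V = (1/6, 5/6)
through V parallel to QZ: direction (-25/24, 7/12); meets RQ at J = (64/9, -55/18)
J = R + t·(Q−R) with t = 61/6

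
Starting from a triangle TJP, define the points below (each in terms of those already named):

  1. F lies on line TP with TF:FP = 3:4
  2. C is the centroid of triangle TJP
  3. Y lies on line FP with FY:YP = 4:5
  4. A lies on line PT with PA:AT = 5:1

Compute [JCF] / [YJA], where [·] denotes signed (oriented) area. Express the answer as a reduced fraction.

[JCF]:[YJA] = -6/65

Choose coordinates T = (0, 0), J = (1, 0), P = (0, 1).
1. F lies on line TP with TF:FP = 3:4 ⇒ F = (0, 3/7)
2. C is the centroid of triangle TJP ⇒ C = (1/3, 1/3)
3. Y lies on line FP with FY:YP = 4:5 ⇒ Y = (0, 43/63)
4. A lies on line PT with PA:AT = 5:1 ⇒ A = (0, 1/6)
2·[JCF] = 1/21, 2·[YJA] = -65/126
[JCF]:[YJA] = 1/21:-65/126 = -6/65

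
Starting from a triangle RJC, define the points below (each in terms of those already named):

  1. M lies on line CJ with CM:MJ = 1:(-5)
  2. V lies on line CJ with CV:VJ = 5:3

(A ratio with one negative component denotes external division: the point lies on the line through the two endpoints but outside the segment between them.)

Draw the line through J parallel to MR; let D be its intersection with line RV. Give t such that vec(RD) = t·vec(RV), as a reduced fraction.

t = 10/7

Set R = (0, 0), J = (1, 0), C = (0, 1); any affine frame gives the same invariant.
1. M lies on line CJ with CM:MJ = 1:(-5) ⇒ M = (-1/4, 5/4)
2. V lies on line CJ with CV:VJ = 5:3 ⇒ V = (5/8, 3/8)
through J parallel to MR: direction (1/4, -5/4); meets RV at D = (25/28, 15/28)
D = R + t·(V−R) with t = 10/7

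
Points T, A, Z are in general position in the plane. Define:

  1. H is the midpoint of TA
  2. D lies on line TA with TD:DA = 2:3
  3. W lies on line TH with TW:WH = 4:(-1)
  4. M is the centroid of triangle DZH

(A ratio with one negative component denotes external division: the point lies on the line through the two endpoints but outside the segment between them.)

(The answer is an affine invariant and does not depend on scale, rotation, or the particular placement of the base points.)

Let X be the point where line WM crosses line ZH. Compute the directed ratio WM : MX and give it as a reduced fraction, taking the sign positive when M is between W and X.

Work in coordinates with T = (0, 0), A = (1, 0), Z = (0, 1).
1. H is the midpoint of TA ⇒ H = (1/2, 0)
2. D lies on line TA with TD:DA = 2:3 ⇒ D = (2/5, 0)
3. W lies on line TH with TW:WH = 4:(-1) ⇒ W = (2/3, 0)
4. M is the centroid of triangle DZH ⇒ M = (3/10, 1/3)
line WM meets ZH at X = (13/36, 5/18)
M = W + t·(X−W) with t = 6/5, so WM:MX = 6/5:-1/5

WM:MX = -6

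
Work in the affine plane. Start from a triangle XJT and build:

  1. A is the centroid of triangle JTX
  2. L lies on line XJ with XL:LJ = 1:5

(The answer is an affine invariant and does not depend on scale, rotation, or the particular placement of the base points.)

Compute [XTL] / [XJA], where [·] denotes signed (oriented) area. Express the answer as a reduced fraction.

[XTL]:[XJA] = -1/2

Choose coordinates X = (0, 0), J = (1, 0), T = (0, 1).
1. A is the centroid of triangle JTX ⇒ A = (1/3, 1/3)
2. L lies on line XJ with XL:LJ = 1:5 ⇒ L = (1/6, 0)
2·[XTL] = -1/6, 2·[XJA] = 1/3
[XTL]:[XJA] = -1/6:1/3 = -1/2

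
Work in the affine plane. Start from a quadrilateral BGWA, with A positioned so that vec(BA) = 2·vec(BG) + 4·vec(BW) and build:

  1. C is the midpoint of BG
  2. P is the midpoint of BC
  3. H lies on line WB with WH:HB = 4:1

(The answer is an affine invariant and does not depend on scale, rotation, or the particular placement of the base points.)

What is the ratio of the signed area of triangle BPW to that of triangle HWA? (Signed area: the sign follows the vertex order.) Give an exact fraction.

[BPW]:[HWA] = -5/32

Set B = (0, 0), G = (1, 0), W = (0, 1), A = (2, 4); any affine frame gives the same invariant.
1. C is the midpoint of BG ⇒ C = (1/2, 0)
2. P is the midpoint of BC ⇒ P = (1/4, 0)
3. H lies on line WB with WH:HB = 4:1 ⇒ H = (0, 1/5)
2·[BPW] = 1/4, 2·[HWA] = -8/5
[BPW]:[HWA] = 1/4:-8/5 = -5/32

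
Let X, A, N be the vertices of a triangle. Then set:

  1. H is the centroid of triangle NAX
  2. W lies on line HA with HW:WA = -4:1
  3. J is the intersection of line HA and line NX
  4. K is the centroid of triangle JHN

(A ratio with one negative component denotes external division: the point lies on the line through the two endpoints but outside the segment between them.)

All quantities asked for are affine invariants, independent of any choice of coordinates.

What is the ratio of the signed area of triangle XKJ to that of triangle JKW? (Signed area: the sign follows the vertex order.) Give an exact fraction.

Work in coordinates with X = (0, 0), A = (1, 0), N = (0, 1).
1. H is the centroid of triangle NAX ⇒ H = (1/3, 1/3)
2. W lies on line HA with HW:WA = -4:1 ⇒ W = (11/9, -1/9)
3. J is the intersection of line HA and line NX ⇒ J = (0, 1/2)
4. K is the centroid of triangle JHN ⇒ K = (1/9, 11/18)
2·[XKJ] = 1/18, 2·[JKW] = -11/54
[XKJ]:[JKW] = 1/18:-11/54 = -3/11

[XKJ]:[JKW] = -3/11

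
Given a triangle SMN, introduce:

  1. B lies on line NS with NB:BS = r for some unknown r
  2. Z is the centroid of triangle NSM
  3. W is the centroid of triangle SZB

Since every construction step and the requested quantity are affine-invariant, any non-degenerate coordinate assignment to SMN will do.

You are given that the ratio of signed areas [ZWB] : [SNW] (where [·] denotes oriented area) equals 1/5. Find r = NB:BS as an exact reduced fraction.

r = 4

Set S = (0, 0), M = (1, 0), N = (0, 1); any affine frame gives the same invariant.
1. With NB:BS = r, write λ = r/(r+1) so B = N + λ·(S−N); B is affine-linear in λ
2. Z is the centroid of triangle NSM ⇒ Z = (1/3, 1/3)
3. W is the centroid of triangle SZB ⇒ W is an affine combination of earlier points and hence also affine-linear in λ
Every point depending on B is an affine combination of B and λ-independent points, so each such coordinate is linear in λ; the λ² term in each signed area is a multiple of (S−N)×(S−N) = 0, so 2·[ZWB] and 2·[SNW] are each linear in λ. Evaluating at λ=0 and λ=1:
  2·[ZWB] = 1/9·λ − 1/9,   2·[SNW] = -1/9
So [ZWB]:[SNW] = (1/9·λ − 1/9) / (-1/9). Setting this equal to 1/5:
  1/9·λ − 1/9 = 1/5·(-1/9)  ⇒  λ = 4/5
Then r = λ/(1−λ) = (4/5)/(1/5) = 4. Check: with r = 4, B = (0, 1/5) and [ZWB]:[SNW] = 1/5 as required.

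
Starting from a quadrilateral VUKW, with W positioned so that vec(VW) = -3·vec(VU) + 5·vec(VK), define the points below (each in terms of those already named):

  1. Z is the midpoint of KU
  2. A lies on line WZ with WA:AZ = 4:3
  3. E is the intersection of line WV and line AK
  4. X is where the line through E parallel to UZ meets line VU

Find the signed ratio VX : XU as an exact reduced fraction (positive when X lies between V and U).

Set V = (0, 0), U = (1, 0), K = (0, 1), W = (-3, 5); any affine frame gives the same invariant.
1. Z is the midpoint of KU ⇒ Z = (1/2, 1/2)
2. A lies on line WZ with WA:AZ = 4:3 ⇒ A = (-1, 17/7)
3. E is the intersection of line WV and line AK ⇒ E = (-21/5, 7)
4. X is where the line through E parallel to UZ meets line VU ⇒ X = (14/5, 0)
X = V + t·(U−V) with t = 14/5, so VX:XU = t:(1−t) = 14/5:-9/5

VX:XU = -14/9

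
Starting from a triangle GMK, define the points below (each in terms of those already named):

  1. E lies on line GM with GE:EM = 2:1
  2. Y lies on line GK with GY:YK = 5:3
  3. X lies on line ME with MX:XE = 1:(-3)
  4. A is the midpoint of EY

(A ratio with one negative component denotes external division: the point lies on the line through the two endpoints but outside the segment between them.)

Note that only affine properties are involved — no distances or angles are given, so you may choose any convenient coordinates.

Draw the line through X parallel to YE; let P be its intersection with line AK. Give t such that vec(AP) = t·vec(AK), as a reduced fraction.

Assign G = (0, 0), M = (1, 0), K = (0, 1) — the answer is frame-independent, so this choice is without loss of generality.
1. E lies on line GM with GE:EM = 2:1 ⇒ E = (2/3, 0)
2. Y lies on line GK with GY:YK = 5:3 ⇒ Y = (0, 5/8)
3. X lies on line ME with MX:XE = 1:(-3) ⇒ X = (7/6, 0)
4. A is the midpoint of EY ⇒ A = (1/3, 5/16)
through X parallel to YE: direction (2/3, -5/8); meets AK at P = (-1/12, 75/64)
P = A + t·(K−A) with t = 5/4

t = 5/4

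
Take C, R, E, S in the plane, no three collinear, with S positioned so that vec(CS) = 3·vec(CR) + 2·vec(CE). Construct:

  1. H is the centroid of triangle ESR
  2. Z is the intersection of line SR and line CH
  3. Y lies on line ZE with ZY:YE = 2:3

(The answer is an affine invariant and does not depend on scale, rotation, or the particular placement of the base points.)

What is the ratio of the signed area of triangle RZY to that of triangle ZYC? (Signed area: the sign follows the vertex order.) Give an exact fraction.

Assign C = (0, 0), R = (1, 0), E = (0, 1), S = (3, 2) — the answer is frame-independent, so this choice is without loss of generality.
1. H is the centroid of triangle ESR ⇒ H = (4/3, 1)
2. Z is the intersection of line SR and line CH ⇒ Z = (4, 3)
3. Y lies on line ZE with ZY:YE = 2:3 ⇒ Y = (12/5, 11/5)
2·[RZY] = 12/5, 2·[ZYC] = 8/5
[RZY]:[ZYC] = 12/5:8/5 = 3/2

[RZY]:[ZYC] = 3/2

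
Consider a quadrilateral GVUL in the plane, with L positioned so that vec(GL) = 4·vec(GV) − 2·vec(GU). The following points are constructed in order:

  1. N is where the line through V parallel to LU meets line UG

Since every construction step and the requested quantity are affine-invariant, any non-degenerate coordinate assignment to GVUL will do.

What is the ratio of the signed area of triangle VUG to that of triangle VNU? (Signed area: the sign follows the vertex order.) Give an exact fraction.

Choose coordinates G = (0, 0), V = (1, 0), U = (0, 1), L = (4, -2).
1. N is where the line through V parallel to LU meets line UG ⇒ N = (0, 3/4)
2·[VUG] = 1, 2·[VNU] = -1/4
[VUG]:[VNU] = 1:-1/4 = -4

[VUG]:[VNU] = -4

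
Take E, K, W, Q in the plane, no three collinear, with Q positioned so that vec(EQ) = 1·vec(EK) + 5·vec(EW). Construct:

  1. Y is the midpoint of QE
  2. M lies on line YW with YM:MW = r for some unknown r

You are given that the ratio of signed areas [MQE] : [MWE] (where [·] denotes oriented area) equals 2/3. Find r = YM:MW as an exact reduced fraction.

Choose coordinates E = (0, 0), K = (1, 0), W = (0, 1), Q = (1, 5).
1. Y is the midpoint of QE ⇒ Y = (1/2, 5/2)
2. With YM:MW = r, write λ = r/(r+1) so M = Y + λ·(W−Y); M is affine-linear in λ
Every point depending on M is an affine combination of M and λ-independent points, so each such coordinate is linear in λ; the λ² term in each signed area is a multiple of (W−Y)×(W−Y) = 0, so 2·[MQE] and 2·[MWE] are each linear in λ. Evaluating at λ=0 and λ=1:
  2·[MQE] = −λ,   2·[MWE] = -1/2·λ + 1/2
So [MQE]:[MWE] = (−λ) / (-1/2·λ + 1/2). Setting this equal to 2/3:
  −λ = 2/3·(-1/2·λ + 1/2)  ⇒  λ = -1/2
Then r = λ/(1−λ) = (-1/2)/(3/2) = -1/3. Check: with r = -1/3, M = (3/4, 13/4) and [MQE]:[MWE] = 2/3 as required.

r = -1/3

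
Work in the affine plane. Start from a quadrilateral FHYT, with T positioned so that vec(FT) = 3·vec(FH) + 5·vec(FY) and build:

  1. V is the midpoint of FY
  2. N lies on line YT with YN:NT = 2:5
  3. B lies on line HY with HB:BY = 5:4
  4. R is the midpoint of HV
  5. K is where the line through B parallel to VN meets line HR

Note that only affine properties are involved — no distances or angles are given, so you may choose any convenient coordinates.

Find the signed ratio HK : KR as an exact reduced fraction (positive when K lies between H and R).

Assign F = (0, 0), H = (1, 0), Y = (0, 1), T = (3, 5) — the answer is frame-independent, so this choice is without loss of generality.
1. V is the midpoint of FY ⇒ V = (0, 1/2)
2. N lies on line YT with YN:NT = 2:5 ⇒ N = (6/7, 15/7)
3. B lies on line HY with HB:BY = 5:4 ⇒ B = (4/9, 5/9)
4. R is the midpoint of HV ⇒ R = (1/2, 1/4)
5. K is where the line through B parallel to VN meets line HR ⇒ K = (86/261, 175/522)
K = H + t·(R−H) with t = 350/261, so HK:KR = t:(1−t) = 350/261:-89/261

HK:KR = -350/89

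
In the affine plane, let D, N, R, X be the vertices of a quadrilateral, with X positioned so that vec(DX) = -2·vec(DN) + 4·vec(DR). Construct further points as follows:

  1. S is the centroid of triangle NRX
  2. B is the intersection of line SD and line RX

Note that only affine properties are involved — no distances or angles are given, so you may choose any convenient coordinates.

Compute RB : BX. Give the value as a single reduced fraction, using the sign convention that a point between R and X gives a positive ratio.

Assign D = (0, 0), N = (1, 0), R = (0, 1), X = (-2, 4) — the answer is frame-independent, so this choice is without loss of generality.
1. S is the centroid of triangle NRX ⇒ S = (-1/3, 5/3)
2. B is the intersection of line SD and line RX ⇒ B = (-2/7, 10/7)
B = R + t·(X−R) with t = 1/7, so RB:BX = t:(1−t) = 1/7:6/7

RB:BX = 1/6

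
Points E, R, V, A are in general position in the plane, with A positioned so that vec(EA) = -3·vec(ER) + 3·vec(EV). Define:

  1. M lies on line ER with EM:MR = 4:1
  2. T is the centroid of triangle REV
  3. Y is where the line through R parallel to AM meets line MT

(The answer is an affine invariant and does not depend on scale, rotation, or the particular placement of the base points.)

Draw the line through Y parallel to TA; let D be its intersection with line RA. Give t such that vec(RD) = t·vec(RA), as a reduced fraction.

Choose coordinates E = (0, 0), R = (1, 0), V = (0, 1), A = (-3, 3).
1. M lies on line ER with EM:MR = 4:1 ⇒ M = (4/5, 0)
2. T is the centroid of triangle REV ⇒ T = (1/3, 1/3)
3. Y is where the line through R parallel to AM meets line MT ⇒ Y = (29/10, -3/2)
through Y parallel to TA: direction (-10/3, 8/3); meets RA at D = (7/5, -3/10)
D = R + t·(A−R) with t = -1/10

t = -1/10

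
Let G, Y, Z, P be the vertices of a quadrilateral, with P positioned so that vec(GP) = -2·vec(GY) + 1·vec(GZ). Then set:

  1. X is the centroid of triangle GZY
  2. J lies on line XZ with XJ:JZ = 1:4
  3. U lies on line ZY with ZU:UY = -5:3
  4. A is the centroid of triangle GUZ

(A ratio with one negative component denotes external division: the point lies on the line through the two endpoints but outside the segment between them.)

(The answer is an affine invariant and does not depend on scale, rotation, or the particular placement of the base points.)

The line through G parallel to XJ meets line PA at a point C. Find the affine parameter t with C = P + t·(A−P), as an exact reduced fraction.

Set G = (0, 0), Y = (1, 0), Z = (0, 1), P = (-2, 1); any affine frame gives the same invariant.
1. X is the centroid of triangle GZY ⇒ X = (1/3, 1/3)
2. J lies on line XZ with XJ:JZ = 1:4 ⇒ J = (4/15, 7/15)
3. U lies on line ZY with ZU:UY = -5:3 ⇒ U = (5/2, -3/2)
4. A is the centroid of triangle GUZ ⇒ A = (5/6, -1/6)
through G parallel to XJ: direction (-1/15, 2/15); meets PA at C = (-1/9, 2/9)
C = P + t·(A−P) with t = 2/3

t = 2/3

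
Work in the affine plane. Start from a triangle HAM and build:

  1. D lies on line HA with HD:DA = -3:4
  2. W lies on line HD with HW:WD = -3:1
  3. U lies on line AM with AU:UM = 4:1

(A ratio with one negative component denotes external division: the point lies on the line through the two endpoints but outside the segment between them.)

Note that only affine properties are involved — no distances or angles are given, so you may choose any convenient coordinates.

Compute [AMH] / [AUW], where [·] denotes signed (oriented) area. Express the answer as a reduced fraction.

Work in coordinates with H = (0, 0), A = (1, 0), M = (0, 1).
1. D lies on line HA with HD:DA = -3:4 ⇒ D = (-3, 0)
2. W lies on line HD with HW:WD = -3:1 ⇒ W = (-9/2, 0)
3. U lies on line AM with AU:UM = 4:1 ⇒ U = (1/5, 4/5)
2·[AMH] = 1, 2·[AUW] = 22/5
[AMH]:[AUW] = 1:22/5 = 5/22

[AMH]:[AUW] = 5/22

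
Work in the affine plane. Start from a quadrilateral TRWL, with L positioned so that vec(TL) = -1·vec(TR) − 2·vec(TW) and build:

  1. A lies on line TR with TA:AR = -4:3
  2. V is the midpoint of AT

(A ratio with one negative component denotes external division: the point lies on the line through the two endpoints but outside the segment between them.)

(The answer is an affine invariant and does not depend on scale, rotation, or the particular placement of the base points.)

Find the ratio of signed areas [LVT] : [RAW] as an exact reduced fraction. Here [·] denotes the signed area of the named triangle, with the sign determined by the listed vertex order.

Choose coordinates T = (0, 0), R = (1, 0), W = (0, 1), L = (-1, -2).
1. A lies on line TR with TA:AR = -4:3 ⇒ A = (4, 0)
2. V is the midpoint of AT ⇒ V = (2, 0)
2·[LVT] = 4, 2·[RAW] = 3
[LVT]:[RAW] = 4:3 = 4/3

[LVT]:[RAW] = 4/3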